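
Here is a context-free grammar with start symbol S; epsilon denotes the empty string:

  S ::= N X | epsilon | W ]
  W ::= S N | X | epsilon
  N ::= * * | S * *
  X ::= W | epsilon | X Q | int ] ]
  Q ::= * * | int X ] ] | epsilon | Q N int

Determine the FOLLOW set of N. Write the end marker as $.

{ $, *, ], int }

In S ::= N X: add FIRST(X)\{epsilon} = { *, ], int }.
  Since X is nullable, also add FOLLOW(S) = { $, *, ], int }.
In W ::= S N: N is at the end, add FOLLOW(W) = { $, *, ], int }.
In Q ::= Q N int: add FIRST(int) = { int }.
Union: FOLLOW(N) = { $, *, ], int }.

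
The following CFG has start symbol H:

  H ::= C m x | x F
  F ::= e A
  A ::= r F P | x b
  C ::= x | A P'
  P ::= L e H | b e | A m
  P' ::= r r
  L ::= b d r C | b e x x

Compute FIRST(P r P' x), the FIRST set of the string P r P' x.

Add FIRST(P) = { b, r, x }; P is not nullable, stop.

{ b, r, x }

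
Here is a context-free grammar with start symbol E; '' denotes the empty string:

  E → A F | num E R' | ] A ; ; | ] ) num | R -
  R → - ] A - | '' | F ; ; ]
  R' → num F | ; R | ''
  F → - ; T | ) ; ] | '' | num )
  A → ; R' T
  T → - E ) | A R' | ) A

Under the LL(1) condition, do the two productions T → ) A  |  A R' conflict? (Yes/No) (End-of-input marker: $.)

No

FIRST() A) = { ) } and FIRST(A R') = { ; }.
The FIRST sets are disjoint and neither alternative is nullable — no conflict.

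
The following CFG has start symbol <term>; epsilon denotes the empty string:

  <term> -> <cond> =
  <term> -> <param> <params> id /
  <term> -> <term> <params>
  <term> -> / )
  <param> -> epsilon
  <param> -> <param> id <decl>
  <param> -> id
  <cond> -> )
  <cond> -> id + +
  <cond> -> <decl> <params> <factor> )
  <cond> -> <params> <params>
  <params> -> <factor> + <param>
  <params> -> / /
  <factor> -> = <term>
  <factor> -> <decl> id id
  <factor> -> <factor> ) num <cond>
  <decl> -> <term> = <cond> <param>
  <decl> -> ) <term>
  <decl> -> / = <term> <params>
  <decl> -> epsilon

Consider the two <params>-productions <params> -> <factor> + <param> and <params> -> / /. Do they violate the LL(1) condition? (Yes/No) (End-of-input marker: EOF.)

FIRST(<factor> + <param>) = { ), /, =, id } and FIRST(/ /) = { / }.
Both contain /, so the two alternatives are not disjoint — LL(1) conflict.

Yes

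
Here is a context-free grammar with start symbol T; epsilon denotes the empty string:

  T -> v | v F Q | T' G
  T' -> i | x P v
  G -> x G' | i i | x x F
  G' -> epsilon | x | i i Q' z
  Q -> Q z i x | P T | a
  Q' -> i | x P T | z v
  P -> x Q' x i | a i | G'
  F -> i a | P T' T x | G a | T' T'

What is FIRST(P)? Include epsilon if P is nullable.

{ a, i, x, epsilon }

P -> x Q' x i contributes {x}.
P -> a i contributes {a}.
From P -> G': add FIRST(G') = { i, x, epsilon } (including epsilon since G' is nullable).
Union: FIRST(P) = { a, i, x, epsilon }.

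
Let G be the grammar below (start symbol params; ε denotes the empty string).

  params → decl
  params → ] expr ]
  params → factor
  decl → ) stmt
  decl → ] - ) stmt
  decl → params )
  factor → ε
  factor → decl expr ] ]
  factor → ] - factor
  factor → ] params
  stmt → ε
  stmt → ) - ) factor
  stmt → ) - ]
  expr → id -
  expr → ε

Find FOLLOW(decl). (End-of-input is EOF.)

In params → decl: decl is at the end, add FOLLOW(params) = { EOF, ), ], id }.
In factor → decl expr ] ]: add FIRST(expr ] ]) = { ], id }.
Union: FOLLOW(decl) = { EOF, ), ], id }.

{ EOF, ), ], id }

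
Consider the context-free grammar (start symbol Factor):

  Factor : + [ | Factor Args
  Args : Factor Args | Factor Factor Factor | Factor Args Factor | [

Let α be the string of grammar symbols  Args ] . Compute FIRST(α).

{ +, [ }

Add FIRST(Args) = { +, [ }; Args is not nullable, stop.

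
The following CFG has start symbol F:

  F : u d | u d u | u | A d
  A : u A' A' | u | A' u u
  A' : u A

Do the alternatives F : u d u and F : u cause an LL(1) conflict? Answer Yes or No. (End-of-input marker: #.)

Yes

FIRST(u d u) = { u } and FIRST(u) = { u }.
Both contain u, so the two alternatives are not disjoint — LL(1) conflict.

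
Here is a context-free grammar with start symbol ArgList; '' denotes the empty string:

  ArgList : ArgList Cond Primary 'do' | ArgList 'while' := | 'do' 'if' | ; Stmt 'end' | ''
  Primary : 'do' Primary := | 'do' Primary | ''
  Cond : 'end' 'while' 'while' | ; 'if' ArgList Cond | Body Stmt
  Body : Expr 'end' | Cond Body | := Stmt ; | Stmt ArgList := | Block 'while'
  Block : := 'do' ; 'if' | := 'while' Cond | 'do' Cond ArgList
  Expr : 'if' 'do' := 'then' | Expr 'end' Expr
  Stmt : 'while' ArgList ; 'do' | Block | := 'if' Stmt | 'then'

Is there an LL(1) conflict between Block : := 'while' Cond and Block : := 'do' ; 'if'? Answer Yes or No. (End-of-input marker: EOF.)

FIRST(:= 'while' Cond) = { := } and FIRST(:= 'do' ; 'if') = { := }.
Both contain :=, so the two alternatives are not disjoint — LL(1) conflict.

Yes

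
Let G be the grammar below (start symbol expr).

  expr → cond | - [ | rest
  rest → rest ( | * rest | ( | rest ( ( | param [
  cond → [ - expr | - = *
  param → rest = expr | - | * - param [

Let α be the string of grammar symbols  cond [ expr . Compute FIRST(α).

Add FIRST(cond) = { -, [ }; cond is not nullable, stop.

{ -, [ }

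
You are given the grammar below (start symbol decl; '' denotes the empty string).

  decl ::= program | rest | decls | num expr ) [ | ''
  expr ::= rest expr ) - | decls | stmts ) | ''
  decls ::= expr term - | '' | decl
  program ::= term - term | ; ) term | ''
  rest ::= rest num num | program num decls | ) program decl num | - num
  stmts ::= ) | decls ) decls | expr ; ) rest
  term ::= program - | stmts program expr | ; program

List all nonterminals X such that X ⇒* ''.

Directly nullable (have an ''-production): decl, expr, decls, program.
No other nonterminal has a production whose RHS symbols are all nullable.

{ decl, decls, expr, program }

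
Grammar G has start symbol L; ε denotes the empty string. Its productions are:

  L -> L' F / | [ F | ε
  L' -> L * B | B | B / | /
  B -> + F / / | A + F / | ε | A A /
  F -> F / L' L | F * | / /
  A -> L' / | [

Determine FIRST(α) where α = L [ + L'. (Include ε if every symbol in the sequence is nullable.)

Add FIRST(L)\{ε} = { *, +, /, [ }; L is nullable, continue.
[ is a terminal; add {[} and stop.

{ *, +, /, [ }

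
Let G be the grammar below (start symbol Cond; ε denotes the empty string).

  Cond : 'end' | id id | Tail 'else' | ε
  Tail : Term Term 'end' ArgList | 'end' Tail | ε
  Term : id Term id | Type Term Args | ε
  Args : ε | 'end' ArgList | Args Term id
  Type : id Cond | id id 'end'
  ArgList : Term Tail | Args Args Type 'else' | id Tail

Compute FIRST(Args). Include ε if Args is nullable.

Args : ε contributes ε.
Args : 'end' ArgList contributes {'end'}.
From Args : Args Term id: Args, Term nullable, take FIRST(Args) ∪ FIRST(Term) ∪ {id} = { 'end', id }.
Union: FIRST(Args) = { 'end', id, ε }.

{ 'end', id, ε }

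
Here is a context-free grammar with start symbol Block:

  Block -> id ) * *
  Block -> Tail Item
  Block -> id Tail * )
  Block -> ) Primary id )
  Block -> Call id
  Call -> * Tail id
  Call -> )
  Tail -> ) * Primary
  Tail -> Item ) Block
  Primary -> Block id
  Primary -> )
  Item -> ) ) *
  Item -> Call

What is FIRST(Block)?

Block -> id ) * * contributes {id}.
From Block -> Tail Item: add FIRST(Tail) = { ), * }.
Block -> id Tail * ) contributes {id}.
Block -> ) Primary id ) contributes {)}.
From Block -> Call id: add FIRST(Call) = { ), * }.
Union: FIRST(Block) = { ), *, id }.

{ ), *, id }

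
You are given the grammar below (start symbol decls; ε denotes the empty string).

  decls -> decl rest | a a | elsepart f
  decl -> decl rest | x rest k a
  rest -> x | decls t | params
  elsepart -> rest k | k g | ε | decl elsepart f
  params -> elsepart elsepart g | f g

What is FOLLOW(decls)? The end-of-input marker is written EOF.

{ EOF, t }

decls is the start symbol, so EOF ∈ FOLLOW(decls).
In rest -> decls t: add FIRST(t) = { t }.
Union: FOLLOW(decls) = { EOF, t }.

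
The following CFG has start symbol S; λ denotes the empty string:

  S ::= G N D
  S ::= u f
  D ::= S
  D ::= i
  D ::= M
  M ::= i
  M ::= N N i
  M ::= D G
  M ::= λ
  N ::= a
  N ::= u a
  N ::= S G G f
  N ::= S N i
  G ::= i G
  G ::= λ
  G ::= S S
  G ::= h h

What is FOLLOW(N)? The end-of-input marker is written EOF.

In S ::= G N D: add FIRST(D)\{λ} = { a, h, i, u }.
  Since D is nullable, also add FOLLOW(S) = { EOF, a, f, h, i, u }.
In M ::= N N i: add FIRST(N i) = { a, h, i, u }.
In M ::= N N i: add FIRST(i) = { i }.
In N ::= S N i: add FIRST(i) = { i }.
Union: FOLLOW(N) = { EOF, a, f, h, i, u }.

{ EOF, a, f, h, i, u }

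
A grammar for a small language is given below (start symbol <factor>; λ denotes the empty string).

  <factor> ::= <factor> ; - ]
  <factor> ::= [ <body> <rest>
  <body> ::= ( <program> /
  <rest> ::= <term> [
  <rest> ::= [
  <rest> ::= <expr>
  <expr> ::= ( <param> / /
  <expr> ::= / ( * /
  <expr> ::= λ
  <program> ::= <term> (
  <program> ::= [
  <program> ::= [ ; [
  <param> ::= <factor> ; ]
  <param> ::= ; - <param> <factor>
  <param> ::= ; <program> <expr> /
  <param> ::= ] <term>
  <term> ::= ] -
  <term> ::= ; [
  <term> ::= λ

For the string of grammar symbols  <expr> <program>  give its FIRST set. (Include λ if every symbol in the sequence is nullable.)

{ (, /, ;, [, ] }

Add FIRST(<expr>)\{λ} = { (, / }; <expr> is nullable, continue.
Add FIRST(<program>) = { (, ;, [, ] }; <program> is not nullable, stop.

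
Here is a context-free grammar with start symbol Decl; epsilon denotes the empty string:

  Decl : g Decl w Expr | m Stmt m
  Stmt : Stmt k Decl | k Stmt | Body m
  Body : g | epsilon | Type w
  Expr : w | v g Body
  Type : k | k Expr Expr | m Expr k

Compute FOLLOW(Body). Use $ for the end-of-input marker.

{ $, k, m, v, w }

In Stmt : Body m: add FIRST(m) = { m }.
In Expr : v g Body: Body is at the end, add FOLLOW(Expr) = { $, k, m, v, w }.
Union: FOLLOW(Body) = { $, k, m, v, w }.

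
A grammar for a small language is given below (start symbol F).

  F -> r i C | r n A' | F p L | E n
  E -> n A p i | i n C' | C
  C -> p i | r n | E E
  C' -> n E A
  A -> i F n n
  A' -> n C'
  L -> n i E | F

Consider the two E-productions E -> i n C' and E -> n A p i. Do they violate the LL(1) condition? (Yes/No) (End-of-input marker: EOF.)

No

FIRST(i n C') = { i } and FIRST(n A p i) = { n }.
The FIRST sets are disjoint and neither alternative is nullable — no conflict.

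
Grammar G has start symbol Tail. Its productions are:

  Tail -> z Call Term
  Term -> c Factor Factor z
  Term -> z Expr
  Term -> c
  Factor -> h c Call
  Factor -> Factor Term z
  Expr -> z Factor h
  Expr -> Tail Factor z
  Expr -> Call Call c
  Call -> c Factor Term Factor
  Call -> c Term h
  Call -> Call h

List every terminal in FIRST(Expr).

Expr -> z Factor h contributes {z}.
From Expr -> Tail Factor z: add FIRST(Tail) = { z }.
From Expr -> Call Call c: add FIRST(Call) = { c }.
Union: FIRST(Expr) = { c, z }.

{ c, z }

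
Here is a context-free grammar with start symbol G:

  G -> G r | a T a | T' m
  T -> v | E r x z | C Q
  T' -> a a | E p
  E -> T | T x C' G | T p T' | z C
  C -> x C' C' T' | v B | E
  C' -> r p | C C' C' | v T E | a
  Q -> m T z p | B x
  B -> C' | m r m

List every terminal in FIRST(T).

T -> v contributes {v}.
From T -> E r x z: add FIRST(E) = { v, x, z }.
From T -> C Q: add FIRST(C) = { v, x, z }.
Union: FIRST(T) = { v, x, z }.

{ v, x, z }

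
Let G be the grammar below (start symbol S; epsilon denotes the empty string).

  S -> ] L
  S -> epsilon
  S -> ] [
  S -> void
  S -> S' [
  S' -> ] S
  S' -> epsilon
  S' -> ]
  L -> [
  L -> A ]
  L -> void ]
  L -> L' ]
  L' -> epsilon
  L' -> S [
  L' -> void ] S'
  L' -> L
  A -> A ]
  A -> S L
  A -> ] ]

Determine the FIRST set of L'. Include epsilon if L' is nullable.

{ [, ], void, epsilon }

L' -> epsilon contributes epsilon.
From L' -> S [: S nullable, take FIRST(S) ∪ {[} = { [, ], void }.
L' -> void ] S' contributes {void}.
From L' -> L: add FIRST(L) = { [, ], void }.
Union: FIRST(L') = { [, ], void, epsilon }.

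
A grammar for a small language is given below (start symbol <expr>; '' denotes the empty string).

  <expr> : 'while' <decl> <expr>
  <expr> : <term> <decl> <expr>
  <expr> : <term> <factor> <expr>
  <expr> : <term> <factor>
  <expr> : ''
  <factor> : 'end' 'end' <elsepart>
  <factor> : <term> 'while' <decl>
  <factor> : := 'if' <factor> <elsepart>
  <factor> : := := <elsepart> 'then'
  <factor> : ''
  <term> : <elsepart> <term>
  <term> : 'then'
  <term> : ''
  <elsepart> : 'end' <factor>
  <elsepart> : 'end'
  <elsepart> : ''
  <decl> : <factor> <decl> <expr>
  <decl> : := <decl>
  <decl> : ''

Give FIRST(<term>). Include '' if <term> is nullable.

{ 'end', 'then', '' }

From <term> : <elsepart> <term>: <elsepart>, <term> nullable, take FIRST(<elsepart>) ∪ FIRST(<term>) = { 'end', 'then' }; also '' since the whole RHS is nullable.
<term> : 'then' contributes {'then'}.
<term> : '' contributes ''.
Union: FIRST(<term>) = { 'end', 'then', '' }.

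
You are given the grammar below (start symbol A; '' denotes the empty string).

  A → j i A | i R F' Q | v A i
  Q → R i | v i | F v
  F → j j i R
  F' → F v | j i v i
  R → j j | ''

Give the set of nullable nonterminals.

{ R }

Directly nullable (have an ''-production): R.
No other nonterminal has a production whose RHS symbols are all nullable.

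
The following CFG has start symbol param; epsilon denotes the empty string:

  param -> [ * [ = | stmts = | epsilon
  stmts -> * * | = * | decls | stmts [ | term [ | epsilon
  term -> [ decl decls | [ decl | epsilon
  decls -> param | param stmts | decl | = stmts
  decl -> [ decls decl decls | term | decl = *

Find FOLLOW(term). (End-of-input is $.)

In stmts -> term [: add FIRST([) = { [ }.
In decl -> term: term is at the end, add FOLLOW(decl) = { *, =, [ }.
Union: FOLLOW(term) = { *, =, [ }.

{ *, =, [ }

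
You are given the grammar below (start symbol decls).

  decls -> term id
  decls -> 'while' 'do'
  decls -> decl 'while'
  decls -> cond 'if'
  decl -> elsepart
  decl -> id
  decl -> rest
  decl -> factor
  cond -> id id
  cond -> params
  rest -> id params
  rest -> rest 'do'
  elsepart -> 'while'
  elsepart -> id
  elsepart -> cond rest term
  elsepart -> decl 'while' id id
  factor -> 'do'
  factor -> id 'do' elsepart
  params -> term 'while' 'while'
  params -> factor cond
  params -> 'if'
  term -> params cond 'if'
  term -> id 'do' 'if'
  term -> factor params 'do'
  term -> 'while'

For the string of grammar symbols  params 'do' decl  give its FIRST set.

{ 'do', 'if', 'while', id }

Add FIRST(params) = { 'do', 'if', 'while', id }; params is not nullable, stop.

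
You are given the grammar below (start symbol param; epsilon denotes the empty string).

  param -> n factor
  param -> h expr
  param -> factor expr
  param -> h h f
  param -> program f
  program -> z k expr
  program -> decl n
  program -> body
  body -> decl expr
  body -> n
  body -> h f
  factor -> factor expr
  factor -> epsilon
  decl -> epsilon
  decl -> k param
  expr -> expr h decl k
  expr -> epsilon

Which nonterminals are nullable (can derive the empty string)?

{ body, decl, expr, factor, param, program }

Directly nullable (have an epsilon-production): factor, decl, expr.
program -> body with every symbol nullable, so program is nullable.
param -> factor expr with every symbol nullable, so param is nullable.
body -> decl expr with every symbol nullable, so body is nullable.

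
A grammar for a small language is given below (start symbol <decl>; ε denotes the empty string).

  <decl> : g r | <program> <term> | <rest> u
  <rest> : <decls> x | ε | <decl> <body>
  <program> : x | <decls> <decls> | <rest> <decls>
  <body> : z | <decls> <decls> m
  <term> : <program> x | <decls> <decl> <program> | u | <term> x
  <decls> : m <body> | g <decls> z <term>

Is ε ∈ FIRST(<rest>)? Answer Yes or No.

Yes

<rest> has an ε-production, so <rest> ⇒ ε.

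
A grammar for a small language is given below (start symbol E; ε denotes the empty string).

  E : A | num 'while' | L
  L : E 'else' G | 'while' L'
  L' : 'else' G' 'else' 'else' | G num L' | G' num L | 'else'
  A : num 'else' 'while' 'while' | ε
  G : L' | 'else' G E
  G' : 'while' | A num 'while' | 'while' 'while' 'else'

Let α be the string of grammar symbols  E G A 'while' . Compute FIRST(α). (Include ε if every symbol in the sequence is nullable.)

Add FIRST(E)\{ε} = { 'else', 'while', num }; E is nullable, continue.
Add FIRST(G) = { 'else', 'while', num }; G is not nullable, stop.

{ 'else', 'while', num }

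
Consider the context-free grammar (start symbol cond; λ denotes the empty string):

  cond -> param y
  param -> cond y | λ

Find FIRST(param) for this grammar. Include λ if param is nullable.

From param -> cond y: add FIRST(cond) = { y }.
param -> λ contributes λ.
Union: FIRST(param) = { y, λ }.

{ y, λ }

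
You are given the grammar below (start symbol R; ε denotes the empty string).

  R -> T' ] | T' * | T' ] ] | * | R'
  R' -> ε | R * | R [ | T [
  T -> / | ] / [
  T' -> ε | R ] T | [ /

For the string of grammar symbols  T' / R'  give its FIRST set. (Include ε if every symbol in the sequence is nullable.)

Add FIRST(T')\{ε} = { *, /, [, ] }; T' is nullable, continue.
/ is a terminal; add {/} and stop.

{ *, /, [, ] }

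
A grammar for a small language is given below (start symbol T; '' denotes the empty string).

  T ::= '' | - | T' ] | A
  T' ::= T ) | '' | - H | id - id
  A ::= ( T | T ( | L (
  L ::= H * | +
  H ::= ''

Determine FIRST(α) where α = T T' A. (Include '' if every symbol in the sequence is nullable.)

Add FIRST(T)\{''} = { (, ), *, +, -, ], id }; T is nullable, continue.
Add FIRST(T')\{''} = { (, ), *, +, -, ], id }; T' is nullable, continue.
Add FIRST(A) = { (, ), *, +, -, ], id }; A is not nullable, stop.

{ (, ), *, +, -, ], id }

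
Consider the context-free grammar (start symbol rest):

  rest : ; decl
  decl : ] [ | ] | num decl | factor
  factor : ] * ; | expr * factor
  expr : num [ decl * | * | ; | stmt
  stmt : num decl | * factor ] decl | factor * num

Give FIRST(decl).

decl : ] [ contributes {]}.
decl : ] contributes {]}.
decl : num decl contributes {num}.
From decl : factor: add FIRST(factor) = { *, ;, ], num }.
Union: FIRST(decl) = { *, ;, ], num }.

{ *, ;, ], num }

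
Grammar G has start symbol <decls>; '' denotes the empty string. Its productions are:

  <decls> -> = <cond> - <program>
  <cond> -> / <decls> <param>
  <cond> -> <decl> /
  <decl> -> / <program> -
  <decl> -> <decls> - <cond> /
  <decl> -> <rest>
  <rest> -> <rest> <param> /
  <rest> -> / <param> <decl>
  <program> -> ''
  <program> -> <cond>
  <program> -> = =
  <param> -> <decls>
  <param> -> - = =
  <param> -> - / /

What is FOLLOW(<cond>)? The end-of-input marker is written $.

In <decls> -> = <cond> - <program>: add FIRST(- <program>) = { - }.
In <decl> -> <decls> - <cond> /: add FIRST(/) = { / }.
In <program> -> <cond>: <cond> is at the end, add FOLLOW(<program>) = { $, -, /, = }.
Union: FOLLOW(<cond>) = { $, -, /, = }.

{ $, -, /, = }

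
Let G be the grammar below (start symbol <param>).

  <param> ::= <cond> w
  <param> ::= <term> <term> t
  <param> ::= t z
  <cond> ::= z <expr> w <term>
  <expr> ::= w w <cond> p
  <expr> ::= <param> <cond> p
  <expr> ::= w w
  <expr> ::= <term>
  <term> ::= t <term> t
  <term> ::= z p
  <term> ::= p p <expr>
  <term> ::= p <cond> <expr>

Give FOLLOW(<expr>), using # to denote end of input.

{ p, t, w, z }

In <cond> ::= z <expr> w <term>: add FIRST(w <term>) = { w }.
In <term> ::= p p <expr>: <expr> is at the end, add FOLLOW(<term>) = { p, t, w, z }.
In <term> ::= p <cond> <expr>: <expr> is at the end, add FOLLOW(<term>) = { p, t, w, z }.
Union: FOLLOW(<expr>) = { p, t, w, z }.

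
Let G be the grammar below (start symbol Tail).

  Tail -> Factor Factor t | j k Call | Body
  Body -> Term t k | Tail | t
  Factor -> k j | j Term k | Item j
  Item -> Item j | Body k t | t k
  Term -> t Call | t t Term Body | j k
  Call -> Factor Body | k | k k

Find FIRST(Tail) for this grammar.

{ j, k, t }

From Tail -> Factor Factor t: add FIRST(Factor) = { j, k, t }.
Tail -> j k Call contributes {j}.
From Tail -> Body: add FIRST(Body) = { j, k, t }.
Union: FIRST(Tail) = { j, k, t }.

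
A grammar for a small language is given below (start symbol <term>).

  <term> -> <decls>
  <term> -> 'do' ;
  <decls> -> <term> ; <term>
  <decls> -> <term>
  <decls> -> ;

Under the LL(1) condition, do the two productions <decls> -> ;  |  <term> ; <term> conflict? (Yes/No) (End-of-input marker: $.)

Yes

FIRST(;) = { ; } and FIRST(<term> ; <term>) = { 'do', ; }.
Both contain ;, so the two alternatives are not disjoint — LL(1) conflict.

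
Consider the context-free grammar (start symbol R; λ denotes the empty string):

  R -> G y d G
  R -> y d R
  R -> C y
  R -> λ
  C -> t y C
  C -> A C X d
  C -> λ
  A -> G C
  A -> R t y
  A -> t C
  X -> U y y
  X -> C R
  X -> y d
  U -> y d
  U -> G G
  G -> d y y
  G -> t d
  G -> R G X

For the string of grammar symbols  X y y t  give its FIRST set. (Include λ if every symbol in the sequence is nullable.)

Add FIRST(X)\{λ} = { d, t, y }; X is nullable, continue.
y is a terminal; add {y} and stop.

{ d, t, y }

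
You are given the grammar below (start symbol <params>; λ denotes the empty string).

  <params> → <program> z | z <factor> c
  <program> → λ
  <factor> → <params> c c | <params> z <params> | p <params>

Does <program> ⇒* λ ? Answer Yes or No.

<program> has an λ-production, so <program> ⇒ λ.

Yes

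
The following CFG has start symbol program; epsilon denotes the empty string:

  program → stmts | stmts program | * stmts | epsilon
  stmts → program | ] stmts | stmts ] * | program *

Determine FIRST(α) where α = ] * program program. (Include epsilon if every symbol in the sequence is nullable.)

] is a terminal; add {]} and stop.

{ ] }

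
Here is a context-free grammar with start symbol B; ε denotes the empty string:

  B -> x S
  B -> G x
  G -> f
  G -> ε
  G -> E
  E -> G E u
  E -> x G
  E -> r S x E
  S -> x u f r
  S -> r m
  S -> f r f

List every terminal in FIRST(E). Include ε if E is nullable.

From E -> G E u: G nullable, take FIRST(G) ∪ FIRST(E) = { f, r, x }.
E -> x G contributes {x}.
E -> r S x E contributes {r}.
Union: FIRST(E) = { f, r, x }.

{ f, r, x }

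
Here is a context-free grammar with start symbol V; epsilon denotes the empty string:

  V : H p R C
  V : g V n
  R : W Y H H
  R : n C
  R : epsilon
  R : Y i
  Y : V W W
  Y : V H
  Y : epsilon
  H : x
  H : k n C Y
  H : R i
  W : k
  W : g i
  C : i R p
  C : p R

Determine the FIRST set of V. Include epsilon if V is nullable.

From V : H p R C: add FIRST(H) = { g, i, k, n, x }.
V : g V n contributes {g}.
Union: FIRST(V) = { g, i, k, n, x }.

{ g, i, k, n, x }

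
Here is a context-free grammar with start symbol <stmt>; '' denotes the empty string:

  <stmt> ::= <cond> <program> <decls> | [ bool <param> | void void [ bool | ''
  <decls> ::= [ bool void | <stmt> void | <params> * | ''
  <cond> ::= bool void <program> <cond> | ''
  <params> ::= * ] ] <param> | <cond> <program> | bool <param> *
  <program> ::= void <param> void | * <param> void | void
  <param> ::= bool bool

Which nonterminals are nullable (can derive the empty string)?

Directly nullable (have an ''-production): <stmt>, <decls>, <cond>.
No other nonterminal has a production whose RHS symbols are all nullable.

{ <cond>, <decls>, <stmt> }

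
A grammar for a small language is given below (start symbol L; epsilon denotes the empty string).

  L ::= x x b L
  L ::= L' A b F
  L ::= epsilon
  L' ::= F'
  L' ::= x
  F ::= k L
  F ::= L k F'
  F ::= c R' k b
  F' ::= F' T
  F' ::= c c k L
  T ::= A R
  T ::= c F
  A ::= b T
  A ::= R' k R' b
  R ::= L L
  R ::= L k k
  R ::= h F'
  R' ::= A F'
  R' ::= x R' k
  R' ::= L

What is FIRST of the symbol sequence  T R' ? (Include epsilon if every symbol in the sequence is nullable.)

Add FIRST(T) = { b, c, k, x }; T is not nullable, stop.

{ b, c, k, x }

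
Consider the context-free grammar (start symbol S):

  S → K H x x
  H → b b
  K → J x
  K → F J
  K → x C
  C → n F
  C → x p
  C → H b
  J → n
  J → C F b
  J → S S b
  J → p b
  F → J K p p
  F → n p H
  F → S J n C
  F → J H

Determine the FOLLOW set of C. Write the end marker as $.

{ b, n, p, x }

In K → x C: C is at the end, add FOLLOW(K) = { b, p }.
In J → C F b: add FIRST(F b) = { b, n, p, x }.
In F → S J n C: C is at the end, add FOLLOW(F) = { b, n, p, x }.
Union: FOLLOW(C) = { b, n, p, x }.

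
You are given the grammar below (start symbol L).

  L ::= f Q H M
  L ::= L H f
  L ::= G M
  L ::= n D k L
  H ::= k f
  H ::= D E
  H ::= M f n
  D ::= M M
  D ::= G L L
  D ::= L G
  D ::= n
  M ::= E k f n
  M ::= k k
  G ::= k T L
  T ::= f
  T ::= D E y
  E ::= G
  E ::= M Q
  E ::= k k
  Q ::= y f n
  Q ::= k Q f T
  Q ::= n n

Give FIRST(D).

From D ::= M M: add FIRST(M) = { k }.
From D ::= G L L: add FIRST(G) = { k }.
From D ::= L G: add FIRST(L) = { f, k, n }.
D ::= n contributes {n}.
Union: FIRST(D) = { f, k, n }.

{ f, k, n }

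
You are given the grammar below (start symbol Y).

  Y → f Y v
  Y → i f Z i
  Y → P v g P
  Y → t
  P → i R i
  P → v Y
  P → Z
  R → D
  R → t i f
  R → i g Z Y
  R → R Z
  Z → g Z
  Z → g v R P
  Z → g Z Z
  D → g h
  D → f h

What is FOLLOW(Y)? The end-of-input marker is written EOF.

Y is the start symbol, so EOF ∈ FOLLOW(Y).
In Y → f Y v: add FIRST(v) = { v }.
In P → v Y: Y is at the end, add FOLLOW(P) = { EOF, f, g, i, t, v }.
In R → i g Z Y: Y is at the end, add FOLLOW(R) = { g, i, v }.
Union: FOLLOW(Y) = { EOF, f, g, i, t, v }.

{ EOF, f, g, i, t, v }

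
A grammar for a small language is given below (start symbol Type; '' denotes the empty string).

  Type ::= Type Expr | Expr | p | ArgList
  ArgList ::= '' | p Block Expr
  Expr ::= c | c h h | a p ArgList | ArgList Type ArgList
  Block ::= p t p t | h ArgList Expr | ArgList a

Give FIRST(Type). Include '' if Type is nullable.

From Type ::= Type Expr: Type, Expr nullable, take FIRST(Type) ∪ FIRST(Expr) = { a, c, p }; also '' since the whole RHS is nullable.
From Type ::= Expr: add FIRST(Expr) = { a, c, p, '' } (including '' since Expr is nullable).
Type ::= p contributes {p}.
From Type ::= ArgList: add FIRST(ArgList) = { p, '' } (including '' since ArgList is nullable).
Union: FIRST(Type) = { a, c, p, '' }.

{ a, c, p, '' }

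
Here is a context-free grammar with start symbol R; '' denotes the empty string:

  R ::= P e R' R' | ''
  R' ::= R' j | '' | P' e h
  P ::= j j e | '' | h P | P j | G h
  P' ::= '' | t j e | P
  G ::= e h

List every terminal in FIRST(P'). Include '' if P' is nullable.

P' ::= '' contributes ''.
P' ::= t j e contributes {t}.
From P' ::= P: add FIRST(P) = { e, h, j, '' } (including '' since P is nullable).
Union: FIRST(P') = { e, h, j, t, '' }.

{ e, h, j, t, '' }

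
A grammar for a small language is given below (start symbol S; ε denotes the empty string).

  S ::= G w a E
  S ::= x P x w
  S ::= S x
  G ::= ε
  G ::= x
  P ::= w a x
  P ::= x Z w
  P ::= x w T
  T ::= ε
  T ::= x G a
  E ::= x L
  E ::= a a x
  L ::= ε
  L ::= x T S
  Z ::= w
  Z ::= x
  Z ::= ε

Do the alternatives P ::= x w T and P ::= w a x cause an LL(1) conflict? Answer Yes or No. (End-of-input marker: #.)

FIRST(x w T) = { x } and FIRST(w a x) = { w }.
The FIRST sets are disjoint and neither alternative is nullable — no conflict.

No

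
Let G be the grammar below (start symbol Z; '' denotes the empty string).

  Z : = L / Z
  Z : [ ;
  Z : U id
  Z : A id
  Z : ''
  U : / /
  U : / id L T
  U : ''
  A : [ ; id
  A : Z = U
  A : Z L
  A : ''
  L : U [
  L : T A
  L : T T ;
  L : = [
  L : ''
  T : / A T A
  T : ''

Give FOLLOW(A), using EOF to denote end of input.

{ /, ;, =, [, id }

In Z : A id: add FIRST(id) = { id }.
In L : T A: A is at the end, add FOLLOW(L) = { /, ;, =, [, id }.
In T : / A T A: add FIRST(T A)\{''} = { /, ;, =, [, id }.
  Since T A is nullable, also add FOLLOW(T) = { /, ;, =, [, id }.
In T : / A T A: A is at the end, add FOLLOW(T) = { /, ;, =, [, id }.
Union: FOLLOW(A) = { /, ;, =, [, id }.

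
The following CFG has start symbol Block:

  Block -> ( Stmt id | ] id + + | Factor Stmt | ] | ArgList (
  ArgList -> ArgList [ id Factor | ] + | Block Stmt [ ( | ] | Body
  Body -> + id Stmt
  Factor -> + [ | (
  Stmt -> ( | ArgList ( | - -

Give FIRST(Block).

Block -> ( Stmt id contributes {(}.
Block -> ] id + + contributes {]}.
From Block -> Factor Stmt: add FIRST(Factor) = { (, + }.
Block -> ] contributes {]}.
From Block -> ArgList (: add FIRST(ArgList) = { (, +, ] }.
Union: FIRST(Block) = { (, +, ] }.

{ (, +, ] }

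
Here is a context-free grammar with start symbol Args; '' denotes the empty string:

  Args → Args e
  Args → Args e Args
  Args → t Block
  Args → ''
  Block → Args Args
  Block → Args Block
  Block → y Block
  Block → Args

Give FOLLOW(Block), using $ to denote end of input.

{ $, e, t, y }

In Args → t Block: Block is at the end, add FOLLOW(Args) = { $, e, t, y }.
In Block → Args Block: Block is at the end, add FOLLOW(Block) = { $, e, t, y }.
In Block → y Block: Block is at the end, add FOLLOW(Block) = { $, e, t, y }.
Union: FOLLOW(Block) = { $, e, t, y }.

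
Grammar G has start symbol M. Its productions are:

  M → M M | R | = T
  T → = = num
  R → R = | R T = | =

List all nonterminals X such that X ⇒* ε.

{ } (none)

No nonterminal has an empty production or an RHS whose symbols are all nullable.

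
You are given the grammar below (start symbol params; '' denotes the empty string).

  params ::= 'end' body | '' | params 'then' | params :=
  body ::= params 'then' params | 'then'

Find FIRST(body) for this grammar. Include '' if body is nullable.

{ 'end', 'then', := }

From body ::= params 'then' params: params nullable, take FIRST(params) ∪ {'then'} = { 'end', 'then', := }.
body ::= 'then' contributes {'then'}.
Union: FIRST(body) = { 'end', 'then', := }.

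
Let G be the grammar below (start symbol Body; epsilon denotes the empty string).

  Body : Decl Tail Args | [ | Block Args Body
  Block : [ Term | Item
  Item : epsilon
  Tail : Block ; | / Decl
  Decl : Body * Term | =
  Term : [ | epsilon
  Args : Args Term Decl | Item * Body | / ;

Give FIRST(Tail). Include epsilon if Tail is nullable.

{ /, ;, [ }

From Tail : Block ;: Block nullable, take FIRST(Block) ∪ {;} = { ;, [ }.
Tail : / Decl contributes {/}.
Union: FIRST(Tail) = { /, ;, [ }.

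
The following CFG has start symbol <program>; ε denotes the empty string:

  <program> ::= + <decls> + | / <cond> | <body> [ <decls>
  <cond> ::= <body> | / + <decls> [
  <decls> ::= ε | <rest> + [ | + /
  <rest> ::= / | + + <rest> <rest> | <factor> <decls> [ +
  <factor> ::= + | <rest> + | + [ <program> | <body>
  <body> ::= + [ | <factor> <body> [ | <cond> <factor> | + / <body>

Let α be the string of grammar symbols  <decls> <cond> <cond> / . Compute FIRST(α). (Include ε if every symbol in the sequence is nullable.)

Add FIRST(<decls>)\{ε} = { +, / }; <decls> is nullable, continue.
Add FIRST(<cond>) = { +, / }; <cond> is not nullable, stop.

{ +, / }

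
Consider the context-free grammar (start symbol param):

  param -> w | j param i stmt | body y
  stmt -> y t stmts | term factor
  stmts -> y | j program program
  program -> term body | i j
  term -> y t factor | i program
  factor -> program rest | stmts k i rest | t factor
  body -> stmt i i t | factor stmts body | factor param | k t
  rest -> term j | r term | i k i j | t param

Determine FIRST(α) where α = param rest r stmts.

Add FIRST(param) = { i, j, k, t, w, y }; param is not nullable, stop.

{ i, j, k, t, w, y }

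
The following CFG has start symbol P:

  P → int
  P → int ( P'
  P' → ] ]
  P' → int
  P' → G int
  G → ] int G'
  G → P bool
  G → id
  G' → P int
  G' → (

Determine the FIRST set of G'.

From G' → P int: add FIRST(P) = { int }.
G' → ( contributes {(}.
Union: FIRST(G') = { (, int }.

{ (, int }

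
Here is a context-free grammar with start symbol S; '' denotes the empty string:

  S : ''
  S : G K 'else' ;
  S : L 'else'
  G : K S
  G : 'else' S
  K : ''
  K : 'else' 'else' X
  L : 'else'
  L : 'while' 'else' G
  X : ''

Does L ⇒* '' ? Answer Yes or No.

No

Nullable nonterminals: G, K, S, X.
No production of L has an RHS whose symbols are all nullable, so L is not nullable.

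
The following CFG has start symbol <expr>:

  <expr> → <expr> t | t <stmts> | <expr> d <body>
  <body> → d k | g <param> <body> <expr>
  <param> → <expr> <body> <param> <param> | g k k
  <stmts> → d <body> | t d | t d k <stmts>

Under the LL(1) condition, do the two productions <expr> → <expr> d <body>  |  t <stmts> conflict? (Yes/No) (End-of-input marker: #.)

FIRST(<expr> d <body>) = { t } and FIRST(t <stmts>) = { t }.
Both contain t, so the two alternatives are not disjoint — LL(1) conflict.

Yes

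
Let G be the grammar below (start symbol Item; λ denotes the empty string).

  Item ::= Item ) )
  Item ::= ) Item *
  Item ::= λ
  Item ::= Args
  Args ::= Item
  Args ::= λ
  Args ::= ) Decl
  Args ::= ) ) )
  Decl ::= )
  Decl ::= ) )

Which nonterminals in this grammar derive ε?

{ Args, Item }

Directly nullable (have an λ-production): Item, Args.
No other nonterminal has a production whose RHS symbols are all nullable.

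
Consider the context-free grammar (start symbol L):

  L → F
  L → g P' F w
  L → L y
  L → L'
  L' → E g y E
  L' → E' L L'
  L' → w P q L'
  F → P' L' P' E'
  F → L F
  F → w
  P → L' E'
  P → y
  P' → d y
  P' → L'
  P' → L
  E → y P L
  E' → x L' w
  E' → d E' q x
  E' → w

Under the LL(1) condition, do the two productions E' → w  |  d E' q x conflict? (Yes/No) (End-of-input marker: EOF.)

No

FIRST(w) = { w } and FIRST(d E' q x) = { d }.
The FIRST sets are disjoint and neither alternative is nullable — no conflict.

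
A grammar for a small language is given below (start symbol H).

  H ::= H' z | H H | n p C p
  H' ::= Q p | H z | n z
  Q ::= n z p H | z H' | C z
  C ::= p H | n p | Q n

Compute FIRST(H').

From H' ::= Q p: add FIRST(Q) = { n, p, z }.
From H' ::= H z: add FIRST(H) = { n, p, z }.
H' ::= n z contributes {n}.
Union: FIRST(H') = { n, p, z }.

{ n, p, z }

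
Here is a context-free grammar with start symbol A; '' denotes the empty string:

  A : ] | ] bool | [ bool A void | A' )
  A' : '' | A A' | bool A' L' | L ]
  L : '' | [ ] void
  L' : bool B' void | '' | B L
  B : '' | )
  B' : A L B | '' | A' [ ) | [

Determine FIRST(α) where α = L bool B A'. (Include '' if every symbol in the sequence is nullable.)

Add FIRST(L)\{''} = { [ }; L is nullable, continue.
bool is a terminal; add {bool} and stop.

{ [, bool }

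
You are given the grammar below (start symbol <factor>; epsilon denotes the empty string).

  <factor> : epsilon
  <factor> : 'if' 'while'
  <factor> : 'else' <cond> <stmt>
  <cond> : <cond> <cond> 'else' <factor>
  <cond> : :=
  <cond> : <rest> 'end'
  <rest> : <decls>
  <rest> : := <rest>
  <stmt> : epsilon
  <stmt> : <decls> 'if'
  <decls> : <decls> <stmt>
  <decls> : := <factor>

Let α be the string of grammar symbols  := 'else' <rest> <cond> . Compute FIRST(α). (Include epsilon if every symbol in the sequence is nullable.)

:= is a terminal; add {:=} and stop.

{ := }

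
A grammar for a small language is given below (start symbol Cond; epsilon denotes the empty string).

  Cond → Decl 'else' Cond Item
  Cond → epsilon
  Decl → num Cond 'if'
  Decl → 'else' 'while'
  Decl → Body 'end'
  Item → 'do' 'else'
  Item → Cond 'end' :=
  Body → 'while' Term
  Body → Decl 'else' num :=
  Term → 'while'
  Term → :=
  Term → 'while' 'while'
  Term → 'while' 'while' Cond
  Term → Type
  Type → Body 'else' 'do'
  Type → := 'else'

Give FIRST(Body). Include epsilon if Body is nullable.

Body → 'while' Term contributes {'while'}.
From Body → Decl 'else' num :=: add FIRST(Decl) = { 'else', 'while', num }.
Union: FIRST(Body) = { 'else', 'while', num }.

{ 'else', 'while', num }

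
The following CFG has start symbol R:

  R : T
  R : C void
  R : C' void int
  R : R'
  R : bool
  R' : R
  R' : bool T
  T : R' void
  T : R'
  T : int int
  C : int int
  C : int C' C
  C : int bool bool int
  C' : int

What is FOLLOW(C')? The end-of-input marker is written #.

{ int, void }

In R : C' void int: add FIRST(void int) = { void }.
In C : int C' C: add FIRST(C) = { int }.
Union: FOLLOW(C') = { int, void }.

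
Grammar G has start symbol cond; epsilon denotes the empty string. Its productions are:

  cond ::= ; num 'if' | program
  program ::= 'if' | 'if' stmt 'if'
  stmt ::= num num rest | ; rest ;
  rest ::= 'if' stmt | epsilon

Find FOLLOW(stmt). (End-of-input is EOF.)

{ 'if', ; }

In program ::= 'if' stmt 'if': add FIRST('if') = { 'if' }.
In rest ::= 'if' stmt: stmt is at the end, add FOLLOW(rest) = { 'if', ; }.
Union: FOLLOW(stmt) = { 'if', ; }.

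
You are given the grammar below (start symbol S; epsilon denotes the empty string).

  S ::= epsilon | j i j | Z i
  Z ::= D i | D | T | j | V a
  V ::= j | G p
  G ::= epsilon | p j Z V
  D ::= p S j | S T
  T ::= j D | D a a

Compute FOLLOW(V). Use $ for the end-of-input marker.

In Z ::= V a: add FIRST(a) = { a }.
In G ::= p j Z V: V is at the end, add FOLLOW(G) = { p }.
Union: FOLLOW(V) = { a, p }.

{ a, p }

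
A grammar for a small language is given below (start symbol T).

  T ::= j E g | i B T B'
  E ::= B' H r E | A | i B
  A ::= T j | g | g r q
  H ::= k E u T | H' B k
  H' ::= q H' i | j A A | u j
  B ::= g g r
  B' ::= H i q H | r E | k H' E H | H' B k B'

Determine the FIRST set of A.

From A ::= T j: add FIRST(T) = { i, j }.
A ::= g contributes {g}.
A ::= g r q contributes {g}.
Union: FIRST(A) = { g, i, j }.

{ g, i, j }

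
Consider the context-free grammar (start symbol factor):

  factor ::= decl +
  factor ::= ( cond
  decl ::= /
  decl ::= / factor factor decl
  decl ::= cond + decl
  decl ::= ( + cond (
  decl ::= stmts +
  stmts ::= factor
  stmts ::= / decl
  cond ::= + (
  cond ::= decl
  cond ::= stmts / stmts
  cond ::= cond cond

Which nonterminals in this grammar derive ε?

No nonterminal has an empty production or an RHS whose symbols are all nullable.

{ } (none)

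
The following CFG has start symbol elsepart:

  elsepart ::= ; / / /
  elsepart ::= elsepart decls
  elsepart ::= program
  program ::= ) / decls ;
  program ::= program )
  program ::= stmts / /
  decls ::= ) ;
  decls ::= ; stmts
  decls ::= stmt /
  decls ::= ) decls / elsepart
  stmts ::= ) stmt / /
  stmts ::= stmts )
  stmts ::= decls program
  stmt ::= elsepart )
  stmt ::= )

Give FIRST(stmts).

stmts ::= ) stmt / / contributes {)}.
From stmts ::= stmts ): add FIRST(stmts) = { ), ; }.
From stmts ::= decls program: add FIRST(decls) = { ), ; }.
Union: FIRST(stmts) = { ), ; }.

{ ), ; }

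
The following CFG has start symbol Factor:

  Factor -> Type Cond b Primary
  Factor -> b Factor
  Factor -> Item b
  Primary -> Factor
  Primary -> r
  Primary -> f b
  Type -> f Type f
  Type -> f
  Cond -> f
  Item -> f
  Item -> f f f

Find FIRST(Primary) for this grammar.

{ b, f, r }

From Primary -> Factor: add FIRST(Factor) = { b, f }.
Primary -> r contributes {r}.
Primary -> f b contributes {f}.
Union: FIRST(Primary) = { b, f, r }.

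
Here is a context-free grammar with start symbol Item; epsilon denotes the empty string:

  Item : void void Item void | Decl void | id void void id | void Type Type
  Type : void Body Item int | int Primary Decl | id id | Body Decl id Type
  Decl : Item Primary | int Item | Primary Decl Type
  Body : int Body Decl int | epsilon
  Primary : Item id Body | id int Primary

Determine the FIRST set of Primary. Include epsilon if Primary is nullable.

From Primary : Item id Body: add FIRST(Item) = { id, int, void }.
Primary : id int Primary contributes {id}.
Union: FIRST(Primary) = { id, int, void }.

{ id, int, void }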